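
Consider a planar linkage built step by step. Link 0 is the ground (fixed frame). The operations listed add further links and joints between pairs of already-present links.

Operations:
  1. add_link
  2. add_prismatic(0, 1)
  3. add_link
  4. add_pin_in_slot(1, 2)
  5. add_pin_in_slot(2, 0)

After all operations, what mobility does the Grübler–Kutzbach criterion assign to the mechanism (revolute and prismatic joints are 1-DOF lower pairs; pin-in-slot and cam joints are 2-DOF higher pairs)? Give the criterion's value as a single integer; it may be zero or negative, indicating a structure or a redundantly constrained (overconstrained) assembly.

M = 2

(L,J1,J2)=(1,0,0); link0 fixed
link1: (2,0,0)
P 0-1 [J1]: (2,1,0)
link2: (3,1,0)
PS 1-2 [J2]: (3,1,1)
PS 2-0 [J2]: (3,1,2)
Grübler: 3·2 − 2·1 − 2 = 2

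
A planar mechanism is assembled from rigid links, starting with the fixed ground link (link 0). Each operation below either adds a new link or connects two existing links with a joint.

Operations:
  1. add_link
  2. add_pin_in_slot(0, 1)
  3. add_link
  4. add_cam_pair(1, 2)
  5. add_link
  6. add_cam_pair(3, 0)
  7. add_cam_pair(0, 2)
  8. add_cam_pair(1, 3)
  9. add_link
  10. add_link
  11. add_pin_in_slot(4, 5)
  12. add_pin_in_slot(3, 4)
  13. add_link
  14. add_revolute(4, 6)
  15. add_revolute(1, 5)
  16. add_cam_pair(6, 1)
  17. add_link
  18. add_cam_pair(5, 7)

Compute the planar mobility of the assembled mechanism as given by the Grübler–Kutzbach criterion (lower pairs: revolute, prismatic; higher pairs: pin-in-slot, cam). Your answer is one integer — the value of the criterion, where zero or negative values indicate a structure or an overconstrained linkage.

L=1 J1=0 J2=0
add link → L=2 J1=0 J2=0
PS@0,1 dof=2 J2 → L=2 J1=0 J2=1
add link → L=3 J1=0 J2=1
C@1,2 dof=2 J2 → L=3 J1=0 J2=2
add link → L=4 J1=0 J2=2
C@3,0 dof=2 J2 → L=4 J1=0 J2=3
C@0,2 dof=2 J2 → L=4 J1=0 J2=4
C@1,3 dof=2 J2 → L=4 J1=0 J2=5
add link → L=5 J1=0 J2=5
add link → L=6 J1=0 J2=5
PS@4,5 dof=2 J2 → L=6 J1=0 J2=6
PS@3,4 dof=2 J2 → L=6 J1=0 J2=7
add link → L=7 J1=0 J2=7
R@4,6 dof=1 J1 → L=7 J1=1 J2=7
R@1,5 dof=1 J1 → L=7 J1=2 J2=7
C@6,1 dof=2 J2 → L=7 J1=2 J2=8
add link → L=8 J1=2 J2=8
C@5,7 dof=2 J2 → L=8 J1=2 J2=9
M=3(L−1)−2J1−J2=3·7−2·2−9=8

M = 8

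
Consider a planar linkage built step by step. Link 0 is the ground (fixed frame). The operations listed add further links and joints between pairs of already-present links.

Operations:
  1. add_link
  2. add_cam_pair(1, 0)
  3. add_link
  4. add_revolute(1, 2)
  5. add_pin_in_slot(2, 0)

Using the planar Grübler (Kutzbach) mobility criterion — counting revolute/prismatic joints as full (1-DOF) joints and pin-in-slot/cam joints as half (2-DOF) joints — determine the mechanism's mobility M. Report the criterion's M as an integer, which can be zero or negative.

M = 2

[1;0;0] (link 0 is ground)
L+ [2;0;0]
C(1,0)∈J2 [2;0;1]
L+ [3;0;1]
R(1,2)∈J1 [3;1;1]
PS(2,0)∈J2 [3;1;2]
mobility = 6 − 2 − 2 = 2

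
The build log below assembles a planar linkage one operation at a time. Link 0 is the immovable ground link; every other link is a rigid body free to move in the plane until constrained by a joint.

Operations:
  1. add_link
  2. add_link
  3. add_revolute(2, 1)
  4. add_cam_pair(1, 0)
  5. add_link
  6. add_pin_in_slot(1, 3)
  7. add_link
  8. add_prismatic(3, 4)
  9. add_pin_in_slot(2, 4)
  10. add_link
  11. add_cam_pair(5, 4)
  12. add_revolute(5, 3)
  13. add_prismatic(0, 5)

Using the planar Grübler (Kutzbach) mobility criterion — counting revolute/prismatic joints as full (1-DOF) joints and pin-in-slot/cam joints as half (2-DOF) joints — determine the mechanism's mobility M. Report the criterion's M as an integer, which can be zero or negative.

L=1 J1=0 J2=0
add link → L=2 J1=0 J2=0
add link → L=3 J1=0 J2=0
R@2,1 dof=1 J1 → L=3 J1=1 J2=0
C@1,0 dof=2 J2 → L=3 J1=1 J2=1
add link → L=4 J1=1 J2=1
PS@1,3 dof=2 J2 → L=4 J1=1 J2=2
add link → L=5 J1=1 J2=2
P@3,4 dof=1 J1 → L=5 J1=2 J2=2
PS@2,4 dof=2 J2 → L=5 J1=2 J2=3
add link → L=6 J1=2 J2=3
C@5,4 dof=2 J2 → L=6 J1=2 J2=4
R@5,3 dof=1 J1 → L=6 J1=3 J2=4
P@0,5 dof=1 J1 → L=6 J1=4 J2=4
M=3(L−1)−2J1−J2=3·5−2·4−4=3

M = 3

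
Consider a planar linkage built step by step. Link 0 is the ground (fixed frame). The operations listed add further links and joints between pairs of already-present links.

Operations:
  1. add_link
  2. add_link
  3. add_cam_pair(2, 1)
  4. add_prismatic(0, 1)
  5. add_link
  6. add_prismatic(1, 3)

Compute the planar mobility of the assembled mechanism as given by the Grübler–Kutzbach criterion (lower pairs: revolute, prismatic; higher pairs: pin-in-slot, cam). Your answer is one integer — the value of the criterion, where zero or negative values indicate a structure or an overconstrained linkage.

ground; <1,0,0>
#1 <2,0,0>
#2 <3,0,0>
C:2↔1 J2 <3,0,1>
P:0↔1 J1 <3,1,1>
#3 <4,1,1>
P:1↔3 J1 <4,2,1>
3×3 − 2×2 − 1×1 = 4

M = 4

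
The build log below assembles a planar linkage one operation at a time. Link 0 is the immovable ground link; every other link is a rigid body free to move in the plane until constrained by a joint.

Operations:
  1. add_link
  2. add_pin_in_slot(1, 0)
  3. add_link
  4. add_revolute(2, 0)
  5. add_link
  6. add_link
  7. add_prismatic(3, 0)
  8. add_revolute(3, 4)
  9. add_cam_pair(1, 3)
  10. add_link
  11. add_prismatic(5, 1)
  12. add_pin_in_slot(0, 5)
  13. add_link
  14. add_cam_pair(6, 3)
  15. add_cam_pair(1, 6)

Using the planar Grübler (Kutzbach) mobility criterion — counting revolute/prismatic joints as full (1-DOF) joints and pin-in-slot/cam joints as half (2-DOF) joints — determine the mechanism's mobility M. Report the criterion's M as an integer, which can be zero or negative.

M = 5

[1;0;0] (link 0 is ground)
L+ [2;0;0]
PS(1,0)∈J2 [2;0;1]
L+ [3;0;1]
R(2,0)∈J1 [3;1;1]
L+ [4;1;1]
L+ [5;1;1]
P(3,0)∈J1 [5;2;1]
R(3,4)∈J1 [5;3;1]
C(1,3)∈J2 [5;3;2]
L+ [6;3;2]
P(5,1)∈J1 [6;4;2]
PS(0,5)∈J2 [6;4;3]
L+ [7;4;3]
C(6,3)∈J2 [7;4;4]
C(1,6)∈J2 [7;4;5]
mobility = 18 − 8 − 5 = 5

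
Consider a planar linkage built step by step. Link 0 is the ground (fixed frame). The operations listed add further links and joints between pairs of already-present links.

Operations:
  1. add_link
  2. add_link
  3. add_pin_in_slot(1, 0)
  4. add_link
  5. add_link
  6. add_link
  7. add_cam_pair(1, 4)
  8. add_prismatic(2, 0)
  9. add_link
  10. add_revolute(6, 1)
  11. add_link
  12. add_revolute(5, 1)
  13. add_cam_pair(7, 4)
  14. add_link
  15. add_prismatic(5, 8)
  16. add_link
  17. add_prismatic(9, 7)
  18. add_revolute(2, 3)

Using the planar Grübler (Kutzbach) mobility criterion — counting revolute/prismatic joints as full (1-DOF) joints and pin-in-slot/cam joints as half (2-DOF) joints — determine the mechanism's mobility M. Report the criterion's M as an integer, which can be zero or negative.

(L,J1,J2)=(1,0,0); link0 fixed
link1: (2,0,0)
link2: (3,0,0)
PS 1-0 [J2]: (3,0,1)
link3: (4,0,1)
link4: (5,0,1)
link5: (6,0,1)
C 1-4 [J2]: (6,0,2)
P 2-0 [J1]: (6,1,2)
link6: (7,1,2)
R 6-1 [J1]: (7,2,2)
link7: (8,2,2)
R 5-1 [J1]: (8,3,2)
C 7-4 [J2]: (8,3,3)
link8: (9,3,3)
P 5-8 [J1]: (9,4,3)
link9: (10,4,3)
P 9-7 [J1]: (10,5,3)
R 2-3 [J1]: (10,6,3)
Grübler: 3·9 − 2·6 − 3 = 12

M = 12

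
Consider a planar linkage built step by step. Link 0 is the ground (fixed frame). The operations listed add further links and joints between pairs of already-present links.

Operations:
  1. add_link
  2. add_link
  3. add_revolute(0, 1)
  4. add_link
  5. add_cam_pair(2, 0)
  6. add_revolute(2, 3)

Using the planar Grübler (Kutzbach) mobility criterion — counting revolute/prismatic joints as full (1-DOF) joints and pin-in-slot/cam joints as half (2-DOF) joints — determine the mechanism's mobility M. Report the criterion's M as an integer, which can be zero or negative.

M = 4

L=1 J1=0 J2=0
add link → L=2 J1=0 J2=0
add link → L=3 J1=0 J2=0
R@0,1 dof=1 J1 → L=3 J1=1 J2=0
add link → L=4 J1=1 J2=0
C@2,0 dof=2 J2 → L=4 J1=1 J2=1
R@2,3 dof=1 J1 → L=4 J1=2 J2=1
M=3(L−1)−2J1−J2=3·3−2·2−1=4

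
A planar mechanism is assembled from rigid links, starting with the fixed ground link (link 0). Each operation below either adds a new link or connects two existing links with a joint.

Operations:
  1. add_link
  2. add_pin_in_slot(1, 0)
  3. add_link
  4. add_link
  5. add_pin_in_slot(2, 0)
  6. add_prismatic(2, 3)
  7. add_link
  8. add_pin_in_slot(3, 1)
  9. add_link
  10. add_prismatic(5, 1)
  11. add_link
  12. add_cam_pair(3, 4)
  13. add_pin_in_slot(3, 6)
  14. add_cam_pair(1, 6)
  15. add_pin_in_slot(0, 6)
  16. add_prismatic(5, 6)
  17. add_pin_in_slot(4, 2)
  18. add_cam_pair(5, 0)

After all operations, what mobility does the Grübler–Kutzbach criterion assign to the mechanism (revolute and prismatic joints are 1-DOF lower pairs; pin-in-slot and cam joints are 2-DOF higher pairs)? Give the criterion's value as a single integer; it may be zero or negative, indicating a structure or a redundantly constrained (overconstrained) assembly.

(L,J1,J2)=(1,0,0); link0 fixed
link1: (2,0,0)
PS 1-0 [J2]: (2,0,1)
link2: (3,0,1)
link3: (4,0,1)
PS 2-0 [J2]: (4,0,2)
P 2-3 [J1]: (4,1,2)
link4: (5,1,2)
PS 3-1 [J2]: (5,1,3)
link5: (6,1,3)
P 5-1 [J1]: (6,2,3)
link6: (7,2,3)
C 3-4 [J2]: (7,2,4)
PS 3-6 [J2]: (7,2,5)
C 1-6 [J2]: (7,2,6)
PS 0-6 [J2]: (7,2,7)
P 5-6 [J1]: (7,3,7)
PS 4-2 [J2]: (7,3,8)
C 5-0 [J2]: (7,3,9)
Grübler: 3·6 − 2·3 − 9 = 3

M = 3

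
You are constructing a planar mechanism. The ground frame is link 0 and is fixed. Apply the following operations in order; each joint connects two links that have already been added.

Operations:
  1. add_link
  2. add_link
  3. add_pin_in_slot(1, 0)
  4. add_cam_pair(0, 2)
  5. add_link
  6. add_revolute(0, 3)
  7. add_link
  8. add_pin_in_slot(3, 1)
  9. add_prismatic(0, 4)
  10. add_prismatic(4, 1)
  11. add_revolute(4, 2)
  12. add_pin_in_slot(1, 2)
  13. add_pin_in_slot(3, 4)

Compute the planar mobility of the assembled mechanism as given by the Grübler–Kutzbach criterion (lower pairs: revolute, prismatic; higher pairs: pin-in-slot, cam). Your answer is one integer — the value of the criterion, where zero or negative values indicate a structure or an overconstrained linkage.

link 0 = ground. State L|J1|J2 = 1|0|0
+link1  2|0|0
+link2  3|0|0
PS(1,0) f=2→J2  3|0|1
C(0,2) f=2→J2  3|0|2
+link3  4|0|2
R(0,3) f=1→J1  4|1|2
+link4  5|1|2
PS(3,1) f=2→J2  5|1|3
P(0,4) f=1→J1  5|2|3
P(4,1) f=1→J1  5|3|3
R(4,2) f=1→J1  5|4|3
PS(1,2) f=2→J2  5|4|4
PS(3,4) f=2→J2  5|4|5
M = 3(5−1)−2·4−5 = 12−8−5 = -1

M = -1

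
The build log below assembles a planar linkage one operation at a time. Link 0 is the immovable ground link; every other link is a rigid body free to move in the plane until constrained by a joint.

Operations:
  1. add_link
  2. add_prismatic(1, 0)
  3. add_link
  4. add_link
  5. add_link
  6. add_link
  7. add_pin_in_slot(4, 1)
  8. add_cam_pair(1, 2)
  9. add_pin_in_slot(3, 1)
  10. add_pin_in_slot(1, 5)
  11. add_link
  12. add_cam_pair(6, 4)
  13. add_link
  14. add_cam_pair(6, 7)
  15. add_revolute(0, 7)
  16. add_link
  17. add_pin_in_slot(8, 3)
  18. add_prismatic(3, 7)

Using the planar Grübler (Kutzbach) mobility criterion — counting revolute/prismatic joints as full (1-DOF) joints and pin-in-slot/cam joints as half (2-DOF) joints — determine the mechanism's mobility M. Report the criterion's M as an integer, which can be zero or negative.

L=1 J1=0 J2=0
add link → L=2 J1=0 J2=0
P@1,0 dof=1 J1 → L=2 J1=1 J2=0
add link → L=3 J1=1 J2=0
add link → L=4 J1=1 J2=0
add link → L=5 J1=1 J2=0
add link → L=6 J1=1 J2=0
PS@4,1 dof=2 J2 → L=6 J1=1 J2=1
C@1,2 dof=2 J2 → L=6 J1=1 J2=2
PS@3,1 dof=2 J2 → L=6 J1=1 J2=3
PS@1,5 dof=2 J2 → L=6 J1=1 J2=4
add link → L=7 J1=1 J2=4
C@6,4 dof=2 J2 → L=7 J1=1 J2=5
add link → L=8 J1=1 J2=5
C@6,7 dof=2 J2 → L=8 J1=1 J2=6
R@0,7 dof=1 J1 → L=8 J1=2 J2=6
add link → L=9 J1=2 J2=6
PS@8,3 dof=2 J2 → L=9 J1=2 J2=7
P@3,7 dof=1 J1 → L=9 J1=3 J2=7
M=3(L−1)−2J1−J2=3·8−2·3−7=11

M = 11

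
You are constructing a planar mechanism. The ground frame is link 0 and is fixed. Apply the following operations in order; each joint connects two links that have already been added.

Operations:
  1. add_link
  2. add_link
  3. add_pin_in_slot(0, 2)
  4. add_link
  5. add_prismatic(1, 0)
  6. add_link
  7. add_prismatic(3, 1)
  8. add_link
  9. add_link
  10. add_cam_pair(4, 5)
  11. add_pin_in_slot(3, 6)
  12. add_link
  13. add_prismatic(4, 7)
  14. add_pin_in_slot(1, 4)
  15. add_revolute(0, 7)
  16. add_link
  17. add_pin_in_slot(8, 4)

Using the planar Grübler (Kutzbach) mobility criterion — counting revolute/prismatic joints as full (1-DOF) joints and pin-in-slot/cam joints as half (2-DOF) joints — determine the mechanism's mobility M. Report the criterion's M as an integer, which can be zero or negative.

M = 11

L=1 J1=0 J2=0
add link → L=2 J1=0 J2=0
add link → L=3 J1=0 J2=0
PS@0,2 dof=2 J2 → L=3 J1=0 J2=1
add link → L=4 J1=0 J2=1
P@1,0 dof=1 J1 → L=4 J1=1 J2=1
add link → L=5 J1=1 J2=1
P@3,1 dof=1 J1 → L=5 J1=2 J2=1
add link → L=6 J1=2 J2=1
add link → L=7 J1=2 J2=1
C@4,5 dof=2 J2 → L=7 J1=2 J2=2
PS@3,6 dof=2 J2 → L=7 J1=2 J2=3
add link → L=8 J1=2 J2=3
P@4,7 dof=1 J1 → L=8 J1=3 J2=3
PS@1,4 dof=2 J2 → L=8 J1=3 J2=4
R@0,7 dof=1 J1 → L=8 J1=4 J2=4
add link → L=9 J1=4 J2=4
PS@8,4 dof=2 J2 → L=9 J1=4 J2=5
M=3(L−1)−2J1−J2=3·8−2·4−5=11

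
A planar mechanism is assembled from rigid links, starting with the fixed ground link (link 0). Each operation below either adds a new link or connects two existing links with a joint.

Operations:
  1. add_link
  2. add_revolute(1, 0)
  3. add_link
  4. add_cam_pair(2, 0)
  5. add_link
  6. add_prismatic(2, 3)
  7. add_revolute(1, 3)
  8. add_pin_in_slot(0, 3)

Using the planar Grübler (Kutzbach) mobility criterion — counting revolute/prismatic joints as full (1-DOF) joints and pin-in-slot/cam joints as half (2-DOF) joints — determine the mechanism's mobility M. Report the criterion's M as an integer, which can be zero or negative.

L=1 J1=0 J2=0
add link → L=2 J1=0 J2=0
R@1,0 dof=1 J1 → L=2 J1=1 J2=0
add link → L=3 J1=1 J2=0
C@2,0 dof=2 J2 → L=3 J1=1 J2=1
add link → L=4 J1=1 J2=1
P@2,3 dof=1 J1 → L=4 J1=2 J2=1
R@1,3 dof=1 J1 → L=4 J1=3 J2=1
PS@0,3 dof=2 J2 → L=4 J1=3 J2=2
M=3(L−1)−2J1−J2=3·3−2·3−2=1

M = 1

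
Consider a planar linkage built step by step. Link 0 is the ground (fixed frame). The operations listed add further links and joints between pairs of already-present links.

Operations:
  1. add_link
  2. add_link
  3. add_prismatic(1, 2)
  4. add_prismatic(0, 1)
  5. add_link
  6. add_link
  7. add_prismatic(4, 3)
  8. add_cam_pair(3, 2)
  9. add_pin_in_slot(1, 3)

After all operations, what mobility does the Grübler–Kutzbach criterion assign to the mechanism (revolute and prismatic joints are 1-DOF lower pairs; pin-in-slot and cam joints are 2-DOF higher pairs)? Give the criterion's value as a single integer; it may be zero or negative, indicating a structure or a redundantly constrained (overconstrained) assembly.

M = 4

ground; <1,0,0>
#1 <2,0,0>
#2 <3,0,0>
P:1↔2 J1 <3,1,0>
P:0↔1 J1 <3,2,0>
#3 <4,2,0>
#4 <5,2,0>
P:4↔3 J1 <5,3,0>
C:3↔2 J2 <5,3,1>
PS:1↔3 J2 <5,3,2>
3×4 − 2×3 − 1×2 = 4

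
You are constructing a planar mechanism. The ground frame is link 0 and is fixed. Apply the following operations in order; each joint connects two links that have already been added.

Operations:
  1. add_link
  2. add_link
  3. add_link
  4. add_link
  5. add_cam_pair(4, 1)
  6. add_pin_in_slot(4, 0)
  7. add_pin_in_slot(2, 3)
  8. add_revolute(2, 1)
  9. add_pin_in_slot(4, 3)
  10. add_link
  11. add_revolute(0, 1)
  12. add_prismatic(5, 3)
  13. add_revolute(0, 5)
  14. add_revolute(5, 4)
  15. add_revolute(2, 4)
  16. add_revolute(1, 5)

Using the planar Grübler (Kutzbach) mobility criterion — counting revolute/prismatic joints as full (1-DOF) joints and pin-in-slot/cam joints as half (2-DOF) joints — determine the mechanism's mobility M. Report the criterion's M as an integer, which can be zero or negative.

M = -3

[1;0;0] (link 0 is ground)
L+ [2;0;0]
L+ [3;0;0]
L+ [4;0;0]
L+ [5;0;0]
C(4,1)∈J2 [5;0;1]
PS(4,0)∈J2 [5;0;2]
PS(2,3)∈J2 [5;0;3]
R(2,1)∈J1 [5;1;3]
PS(4,3)∈J2 [5;1;4]
L+ [6;1;4]
R(0,1)∈J1 [6;2;4]
P(5,3)∈J1 [6;3;4]
R(0,5)∈J1 [6;4;4]
R(5,4)∈J1 [6;5;4]
R(2,4)∈J1 [6;6;4]
R(1,5)∈J1 [6;7;4]
mobility = 15 − 14 − 4 = -3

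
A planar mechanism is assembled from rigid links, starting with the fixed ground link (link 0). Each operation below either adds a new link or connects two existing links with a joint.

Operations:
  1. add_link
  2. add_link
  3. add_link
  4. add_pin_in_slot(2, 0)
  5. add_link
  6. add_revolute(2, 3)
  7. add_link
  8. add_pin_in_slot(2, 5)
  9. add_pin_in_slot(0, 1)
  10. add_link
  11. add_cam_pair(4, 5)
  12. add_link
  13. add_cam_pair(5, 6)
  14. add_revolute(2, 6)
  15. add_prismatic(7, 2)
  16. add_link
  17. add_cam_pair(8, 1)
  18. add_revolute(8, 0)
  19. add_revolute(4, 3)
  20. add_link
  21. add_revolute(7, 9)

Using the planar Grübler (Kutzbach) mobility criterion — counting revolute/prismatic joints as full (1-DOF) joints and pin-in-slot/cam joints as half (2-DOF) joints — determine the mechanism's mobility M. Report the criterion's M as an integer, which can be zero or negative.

M = 9

ground; <1,0,0>
#1 <2,0,0>
#2 <3,0,0>
#3 <4,0,0>
PS:2↔0 J2 <4,0,1>
#4 <5,0,1>
R:2↔3 J1 <5,1,1>
#5 <6,1,1>
PS:2↔5 J2 <6,1,2>
PS:0↔1 J2 <6,1,3>
#6 <7,1,3>
C:4↔5 J2 <7,1,4>
#7 <8,1,4>
C:5↔6 J2 <8,1,5>
R:2↔6 J1 <8,2,5>
P:7↔2 J1 <8,3,5>
#8 <9,3,5>
C:8↔1 J2 <9,3,6>
R:8↔0 J1 <9,4,6>
R:4↔3 J1 <9,5,6>
#9 <10,5,6>
R:7↔9 J1 <10,6,6>
3×9 − 2×6 − 1×6 = 9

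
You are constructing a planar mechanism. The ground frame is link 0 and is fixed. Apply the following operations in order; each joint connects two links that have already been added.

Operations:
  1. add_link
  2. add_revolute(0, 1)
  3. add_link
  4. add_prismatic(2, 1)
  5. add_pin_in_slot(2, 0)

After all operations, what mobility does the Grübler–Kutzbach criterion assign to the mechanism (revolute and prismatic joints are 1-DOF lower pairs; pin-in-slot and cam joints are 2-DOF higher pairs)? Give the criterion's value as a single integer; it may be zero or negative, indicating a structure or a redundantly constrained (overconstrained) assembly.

(L,J1,J2)=(1,0,0); link0 fixed
link1: (2,0,0)
R 0-1 [J1]: (2,1,0)
link2: (3,1,0)
P 2-1 [J1]: (3,2,0)
PS 2-0 [J2]: (3,2,1)
Grübler: 3·2 − 2·2 − 1 = 1

M = 1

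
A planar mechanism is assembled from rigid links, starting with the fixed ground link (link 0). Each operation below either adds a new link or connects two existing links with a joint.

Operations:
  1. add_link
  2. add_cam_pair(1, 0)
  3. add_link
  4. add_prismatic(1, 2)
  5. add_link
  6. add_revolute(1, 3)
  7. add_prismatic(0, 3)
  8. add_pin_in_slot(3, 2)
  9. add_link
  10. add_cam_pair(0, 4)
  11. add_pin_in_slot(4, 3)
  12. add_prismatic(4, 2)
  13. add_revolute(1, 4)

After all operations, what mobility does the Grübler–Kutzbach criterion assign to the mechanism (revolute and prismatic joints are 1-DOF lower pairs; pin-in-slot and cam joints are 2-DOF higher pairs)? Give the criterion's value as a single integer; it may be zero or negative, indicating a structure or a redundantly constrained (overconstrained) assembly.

M = -2

(L,J1,J2)=(1,0,0); link0 fixed
link1: (2,0,0)
C 1-0 [J2]: (2,0,1)
link2: (3,0,1)
P 1-2 [J1]: (3,1,1)
link3: (4,1,1)
R 1-3 [J1]: (4,2,1)
P 0-3 [J1]: (4,3,1)
PS 3-2 [J2]: (4,3,2)
link4: (5,3,2)
C 0-4 [J2]: (5,3,3)
PS 4-3 [J2]: (5,3,4)
P 4-2 [J1]: (5,4,4)
R 1-4 [J1]: (5,5,4)
Grübler: 3·4 − 2·5 − 4 = -2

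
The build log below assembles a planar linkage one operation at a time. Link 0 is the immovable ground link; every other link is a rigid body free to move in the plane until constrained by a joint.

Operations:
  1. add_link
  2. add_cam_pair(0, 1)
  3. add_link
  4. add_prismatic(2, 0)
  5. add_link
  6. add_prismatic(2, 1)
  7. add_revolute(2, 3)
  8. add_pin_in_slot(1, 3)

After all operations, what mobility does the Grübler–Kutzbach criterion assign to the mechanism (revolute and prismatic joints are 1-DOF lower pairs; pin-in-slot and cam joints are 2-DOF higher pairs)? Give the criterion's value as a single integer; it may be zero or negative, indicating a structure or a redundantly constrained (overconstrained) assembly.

L=1 J1=0 J2=0
add link → L=2 J1=0 J2=0
C@0,1 dof=2 J2 → L=2 J1=0 J2=1
add link → L=3 J1=0 J2=1
P@2,0 dof=1 J1 → L=3 J1=1 J2=1
add link → L=4 J1=1 J2=1
P@2,1 dof=1 J1 → L=4 J1=2 J2=1
R@2,3 dof=1 J1 → L=4 J1=3 J2=1
PS@1,3 dof=2 J2 → L=4 J1=3 J2=2
M=3(L−1)−2J1−J2=3·3−2·3−2=1

M = 1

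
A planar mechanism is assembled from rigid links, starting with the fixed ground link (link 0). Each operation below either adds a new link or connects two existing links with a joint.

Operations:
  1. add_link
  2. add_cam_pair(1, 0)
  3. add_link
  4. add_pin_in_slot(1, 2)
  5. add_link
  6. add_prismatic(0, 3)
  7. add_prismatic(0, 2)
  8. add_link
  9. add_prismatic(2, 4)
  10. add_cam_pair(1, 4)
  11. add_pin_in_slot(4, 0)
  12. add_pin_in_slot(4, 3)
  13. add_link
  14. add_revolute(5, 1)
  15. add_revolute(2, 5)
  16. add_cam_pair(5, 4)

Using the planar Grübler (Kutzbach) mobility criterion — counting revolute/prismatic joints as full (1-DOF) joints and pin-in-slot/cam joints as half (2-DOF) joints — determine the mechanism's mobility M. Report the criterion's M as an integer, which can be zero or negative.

M = -1

L=1 J1=0 J2=0
add link → L=2 J1=0 J2=0
C@1,0 dof=2 J2 → L=2 J1=0 J2=1
add link → L=3 J1=0 J2=1
PS@1,2 dof=2 J2 → L=3 J1=0 J2=2
add link → L=4 J1=0 J2=2
P@0,3 dof=1 J1 → L=4 J1=1 J2=2
P@0,2 dof=1 J1 → L=4 J1=2 J2=2
add link → L=5 J1=2 J2=2
P@2,4 dof=1 J1 → L=5 J1=3 J2=2
C@1,4 dof=2 J2 → L=5 J1=3 J2=3
PS@4,0 dof=2 J2 → L=5 J1=3 J2=4
PS@4,3 dof=2 J2 → L=5 J1=3 J2=5
add link → L=6 J1=3 J2=5
R@5,1 dof=1 J1 → L=6 J1=4 J2=5
R@2,5 dof=1 J1 → L=6 J1=5 J2=5
C@5,4 dof=2 J2 → L=6 J1=5 J2=6
M=3(L−1)−2J1−J2=3·5−2·5−6=-1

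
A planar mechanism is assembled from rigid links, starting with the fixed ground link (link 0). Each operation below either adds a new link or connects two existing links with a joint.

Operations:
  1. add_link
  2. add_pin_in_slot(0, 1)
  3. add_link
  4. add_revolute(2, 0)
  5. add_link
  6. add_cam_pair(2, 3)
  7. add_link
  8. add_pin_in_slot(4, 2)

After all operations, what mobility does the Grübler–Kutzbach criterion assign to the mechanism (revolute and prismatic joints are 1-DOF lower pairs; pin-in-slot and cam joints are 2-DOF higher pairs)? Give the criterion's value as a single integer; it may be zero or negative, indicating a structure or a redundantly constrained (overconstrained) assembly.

[1;0;0] (link 0 is ground)
L+ [2;0;0]
PS(0,1)∈J2 [2;0;1]
L+ [3;0;1]
R(2,0)∈J1 [3;1;1]
L+ [4;1;1]
C(2,3)∈J2 [4;1;2]
L+ [5;1;2]
PS(4,2)∈J2 [5;1;3]
mobility = 12 − 2 − 3 = 7

M = 7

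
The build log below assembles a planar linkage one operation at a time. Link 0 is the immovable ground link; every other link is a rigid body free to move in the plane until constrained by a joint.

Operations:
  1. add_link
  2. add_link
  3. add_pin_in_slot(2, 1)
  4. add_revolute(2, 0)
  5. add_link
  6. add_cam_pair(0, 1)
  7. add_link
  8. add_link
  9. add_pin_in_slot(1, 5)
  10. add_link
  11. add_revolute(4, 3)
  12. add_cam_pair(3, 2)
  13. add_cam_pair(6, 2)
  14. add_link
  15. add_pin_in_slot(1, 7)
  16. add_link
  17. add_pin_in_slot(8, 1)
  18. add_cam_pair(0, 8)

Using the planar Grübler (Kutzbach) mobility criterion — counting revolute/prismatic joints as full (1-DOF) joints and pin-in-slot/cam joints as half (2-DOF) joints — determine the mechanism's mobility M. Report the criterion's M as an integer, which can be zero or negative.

(L,J1,J2)=(1,0,0); link0 fixed
link1: (2,0,0)
link2: (3,0,0)
PS 2-1 [J2]: (3,0,1)
R 2-0 [J1]: (3,1,1)
link3: (4,1,1)
C 0-1 [J2]: (4,1,2)
link4: (5,1,2)
link5: (6,1,2)
PS 1-5 [J2]: (6,1,3)
link6: (7,1,3)
R 4-3 [J1]: (7,2,3)
C 3-2 [J2]: (7,2,4)
C 6-2 [J2]: (7,2,5)
link7: (8,2,5)
PS 1-7 [J2]: (8,2,6)
link8: (9,2,6)
PS 8-1 [J2]: (9,2,7)
C 0-8 [J2]: (9,2,8)
Grübler: 3·8 − 2·2 − 8 = 12

M = 12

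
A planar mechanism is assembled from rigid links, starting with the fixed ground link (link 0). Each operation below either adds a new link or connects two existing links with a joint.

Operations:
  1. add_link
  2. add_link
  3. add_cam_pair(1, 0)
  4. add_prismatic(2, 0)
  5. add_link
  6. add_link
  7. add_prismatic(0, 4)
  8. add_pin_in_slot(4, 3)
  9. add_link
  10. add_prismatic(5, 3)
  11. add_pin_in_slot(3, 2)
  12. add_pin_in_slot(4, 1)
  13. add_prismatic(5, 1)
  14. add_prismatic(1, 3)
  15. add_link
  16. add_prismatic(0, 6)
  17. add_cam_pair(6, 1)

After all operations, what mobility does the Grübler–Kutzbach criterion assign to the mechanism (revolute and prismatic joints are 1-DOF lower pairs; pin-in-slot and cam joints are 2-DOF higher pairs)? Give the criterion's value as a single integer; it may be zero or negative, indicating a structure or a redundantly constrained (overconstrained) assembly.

M = 1

[1;0;0] (link 0 is ground)
L+ [2;0;0]
L+ [3;0;0]
C(1,0)∈J2 [3;0;1]
P(2,0)∈J1 [3;1;1]
L+ [4;1;1]
L+ [5;1;1]
P(0,4)∈J1 [5;2;1]
PS(4,3)∈J2 [5;2;2]
L+ [6;2;2]
P(5,3)∈J1 [6;3;2]
PS(3,2)∈J2 [6;3;3]
PS(4,1)∈J2 [6;3;4]
P(5,1)∈J1 [6;4;4]
P(1,3)∈J1 [6;5;4]
L+ [7;5;4]
P(0,6)∈J1 [7;6;4]
C(6,1)∈J2 [7;6;5]
mobility = 18 − 12 − 5 = 1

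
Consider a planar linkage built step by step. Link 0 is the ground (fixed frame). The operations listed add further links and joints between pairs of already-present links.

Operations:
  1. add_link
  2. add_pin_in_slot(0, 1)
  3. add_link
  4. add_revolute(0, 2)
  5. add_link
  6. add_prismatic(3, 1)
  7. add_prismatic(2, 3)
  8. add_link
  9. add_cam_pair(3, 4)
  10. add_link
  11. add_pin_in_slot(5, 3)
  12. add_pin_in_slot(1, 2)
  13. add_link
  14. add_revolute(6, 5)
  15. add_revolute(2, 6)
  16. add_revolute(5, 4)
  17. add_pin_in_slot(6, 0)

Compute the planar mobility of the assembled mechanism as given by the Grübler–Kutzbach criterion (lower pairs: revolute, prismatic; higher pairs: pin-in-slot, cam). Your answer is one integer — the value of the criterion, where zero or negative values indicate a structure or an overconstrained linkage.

M = 1

ground; <1,0,0>
#1 <2,0,0>
PS:0↔1 J2 <2,0,1>
#2 <3,0,1>
R:0↔2 J1 <3,1,1>
#3 <4,1,1>
P:3↔1 J1 <4,2,1>
P:2↔3 J1 <4,3,1>
#4 <5,3,1>
C:3↔4 J2 <5,3,2>
#5 <6,3,2>
PS:5↔3 J2 <6,3,3>
PS:1↔2 J2 <6,3,4>
#6 <7,3,4>
R:6↔5 J1 <7,4,4>
R:2↔6 J1 <7,5,4>
R:5↔4 J1 <7,6,4>
PS:6↔0 J2 <7,6,5>
3×6 − 2×6 − 1×5 = 1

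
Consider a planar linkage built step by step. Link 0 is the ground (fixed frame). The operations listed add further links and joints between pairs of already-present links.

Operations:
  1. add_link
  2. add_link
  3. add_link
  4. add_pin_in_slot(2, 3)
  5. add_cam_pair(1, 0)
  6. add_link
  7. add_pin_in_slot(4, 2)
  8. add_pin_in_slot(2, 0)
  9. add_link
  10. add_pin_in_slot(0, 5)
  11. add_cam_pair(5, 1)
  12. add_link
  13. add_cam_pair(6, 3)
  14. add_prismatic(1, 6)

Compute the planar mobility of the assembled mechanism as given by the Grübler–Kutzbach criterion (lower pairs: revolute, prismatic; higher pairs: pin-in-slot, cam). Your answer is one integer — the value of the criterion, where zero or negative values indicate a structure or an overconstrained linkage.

L=1 J1=0 J2=0
add link → L=2 J1=0 J2=0
add link → L=3 J1=0 J2=0
add link → L=4 J1=0 J2=0
PS@2,3 dof=2 J2 → L=4 J1=0 J2=1
C@1,0 dof=2 J2 → L=4 J1=0 J2=2
add link → L=5 J1=0 J2=2
PS@4,2 dof=2 J2 → L=5 J1=0 J2=3
PS@2,0 dof=2 J2 → L=5 J1=0 J2=4
add link → L=6 J1=0 J2=4
PS@0,5 dof=2 J2 → L=6 J1=0 J2=5
C@5,1 dof=2 J2 → L=6 J1=0 J2=6
add link → L=7 J1=0 J2=6
C@6,3 dof=2 J2 → L=7 J1=0 J2=7
P@1,6 dof=1 J1 → L=7 J1=1 J2=7
M=3(L−1)−2J1−J2=3·6−2·1−7=9

M = 9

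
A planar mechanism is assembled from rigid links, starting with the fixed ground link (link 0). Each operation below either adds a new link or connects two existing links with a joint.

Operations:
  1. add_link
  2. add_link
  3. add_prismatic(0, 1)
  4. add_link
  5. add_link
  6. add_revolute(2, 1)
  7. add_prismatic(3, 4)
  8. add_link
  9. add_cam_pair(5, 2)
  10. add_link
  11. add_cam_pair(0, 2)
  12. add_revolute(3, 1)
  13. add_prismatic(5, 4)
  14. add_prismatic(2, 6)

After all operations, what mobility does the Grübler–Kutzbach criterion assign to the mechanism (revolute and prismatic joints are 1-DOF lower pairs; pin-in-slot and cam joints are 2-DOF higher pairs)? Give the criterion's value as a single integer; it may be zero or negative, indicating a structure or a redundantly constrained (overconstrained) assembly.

M = 4

ground; <1,0,0>
#1 <2,0,0>
#2 <3,0,0>
P:0↔1 J1 <3,1,0>
#3 <4,1,0>
#4 <5,1,0>
R:2↔1 J1 <5,2,0>
P:3↔4 J1 <5,3,0>
#5 <6,3,0>
C:5↔2 J2 <6,3,1>
#6 <7,3,1>
C:0↔2 J2 <7,3,2>
R:3↔1 J1 <7,4,2>
P:5↔4 J1 <7,5,2>
P:2↔6 J1 <7,6,2>
3×6 − 2×6 − 1×2 = 4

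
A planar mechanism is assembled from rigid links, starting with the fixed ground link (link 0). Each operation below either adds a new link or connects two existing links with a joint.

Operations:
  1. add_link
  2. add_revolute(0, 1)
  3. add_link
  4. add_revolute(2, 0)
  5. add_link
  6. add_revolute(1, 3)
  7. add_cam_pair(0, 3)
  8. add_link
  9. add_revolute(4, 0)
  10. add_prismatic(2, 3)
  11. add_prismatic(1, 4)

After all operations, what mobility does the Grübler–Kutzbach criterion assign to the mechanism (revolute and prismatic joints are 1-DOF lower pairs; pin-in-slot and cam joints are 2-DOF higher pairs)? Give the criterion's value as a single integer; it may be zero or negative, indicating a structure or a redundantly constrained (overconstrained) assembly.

[1;0;0] (link 0 is ground)
L+ [2;0;0]
R(0,1)∈J1 [2;1;0]
L+ [3;1;0]
R(2,0)∈J1 [3;2;0]
L+ [4;2;0]
R(1,3)∈J1 [4;3;0]
C(0,3)∈J2 [4;3;1]
L+ [5;3;1]
R(4,0)∈J1 [5;4;1]
P(2,3)∈J1 [5;5;1]
P(1,4)∈J1 [5;6;1]
mobility = 12 − 12 − 1 = -1

M = -1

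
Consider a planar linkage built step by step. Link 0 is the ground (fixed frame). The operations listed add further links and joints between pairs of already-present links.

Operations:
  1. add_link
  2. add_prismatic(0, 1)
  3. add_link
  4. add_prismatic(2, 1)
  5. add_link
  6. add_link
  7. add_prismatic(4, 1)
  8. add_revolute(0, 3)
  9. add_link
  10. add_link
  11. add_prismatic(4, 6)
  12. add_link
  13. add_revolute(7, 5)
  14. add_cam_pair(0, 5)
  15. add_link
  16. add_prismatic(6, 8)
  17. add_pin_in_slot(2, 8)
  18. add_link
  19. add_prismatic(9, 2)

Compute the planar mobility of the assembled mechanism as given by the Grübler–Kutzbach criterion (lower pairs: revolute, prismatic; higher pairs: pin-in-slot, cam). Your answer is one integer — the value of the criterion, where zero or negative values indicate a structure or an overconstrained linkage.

L=1 J1=0 J2=0
add link → L=2 J1=0 J2=0
P@0,1 dof=1 J1 → L=2 J1=1 J2=0
add link → L=3 J1=1 J2=0
P@2,1 dof=1 J1 → L=3 J1=2 J2=0
add link → L=4 J1=2 J2=0
add link → L=5 J1=2 J2=0
P@4,1 dof=1 J1 → L=5 J1=3 J2=0
R@0,3 dof=1 J1 → L=5 J1=4 J2=0
add link → L=6 J1=4 J2=0
add link → L=7 J1=4 J2=0
P@4,6 dof=1 J1 → L=7 J1=5 J2=0
add link → L=8 J1=5 J2=0
R@7,5 dof=1 J1 → L=8 J1=6 J2=0
C@0,5 dof=2 J2 → L=8 J1=6 J2=1
add link → L=9 J1=6 J2=1
P@6,8 dof=1 J1 → L=9 J1=7 J2=1
PS@2,8 dof=2 J2 → L=9 J1=7 J2=2
add link → L=10 J1=7 J2=2
P@9,2 dof=1 J1 → L=10 J1=8 J2=2
M=3(L−1)−2J1−J2=3·9−2·8−2=9

M = 9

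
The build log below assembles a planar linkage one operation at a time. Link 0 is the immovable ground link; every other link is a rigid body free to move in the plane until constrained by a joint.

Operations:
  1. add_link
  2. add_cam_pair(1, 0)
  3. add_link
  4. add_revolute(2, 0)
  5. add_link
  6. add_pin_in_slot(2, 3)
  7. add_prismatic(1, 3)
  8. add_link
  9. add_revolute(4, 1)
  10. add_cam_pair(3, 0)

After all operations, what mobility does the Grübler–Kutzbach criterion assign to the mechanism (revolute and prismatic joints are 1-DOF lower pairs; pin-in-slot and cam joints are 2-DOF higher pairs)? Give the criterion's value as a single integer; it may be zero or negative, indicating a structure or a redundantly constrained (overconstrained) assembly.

M = 3

ground; <1,0,0>
#1 <2,0,0>
C:1↔0 J2 <2,0,1>
#2 <3,0,1>
R:2↔0 J1 <3,1,1>
#3 <4,1,1>
PS:2↔3 J2 <4,1,2>
P:1↔3 J1 <4,2,2>
#4 <5,2,2>
R:4↔1 J1 <5,3,2>
C:3↔0 J2 <5,3,3>
3×4 − 2×3 − 1×3 = 3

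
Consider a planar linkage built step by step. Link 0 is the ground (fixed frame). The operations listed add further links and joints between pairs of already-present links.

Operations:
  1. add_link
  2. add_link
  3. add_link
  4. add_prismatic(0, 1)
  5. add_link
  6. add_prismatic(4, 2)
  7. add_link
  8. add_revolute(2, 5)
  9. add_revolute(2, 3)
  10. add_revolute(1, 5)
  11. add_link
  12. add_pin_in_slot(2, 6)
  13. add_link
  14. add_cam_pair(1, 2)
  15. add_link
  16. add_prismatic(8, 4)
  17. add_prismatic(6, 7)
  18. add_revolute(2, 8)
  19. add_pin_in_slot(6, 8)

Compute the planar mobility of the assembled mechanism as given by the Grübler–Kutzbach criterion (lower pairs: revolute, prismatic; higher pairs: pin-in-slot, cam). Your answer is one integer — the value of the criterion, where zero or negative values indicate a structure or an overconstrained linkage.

L=1 J1=0 J2=0
add link → L=2 J1=0 J2=0
add link → L=3 J1=0 J2=0
add link → L=4 J1=0 J2=0
P@0,1 dof=1 J1 → L=4 J1=1 J2=0
add link → L=5 J1=1 J2=0
P@4,2 dof=1 J1 → L=5 J1=2 J2=0
add link → L=6 J1=2 J2=0
R@2,5 dof=1 J1 → L=6 J1=3 J2=0
R@2,3 dof=1 J1 → L=6 J1=4 J2=0
R@1,5 dof=1 J1 → L=6 J1=5 J2=0
add link → L=7 J1=5 J2=0
PS@2,6 dof=2 J2 → L=7 J1=5 J2=1
add link → L=8 J1=5 J2=1
C@1,2 dof=2 J2 → L=8 J1=5 J2=2
add link → L=9 J1=5 J2=2
P@8,4 dof=1 J1 → L=9 J1=6 J2=2
P@6,7 dof=1 J1 → L=9 J1=7 J2=2
R@2,8 dof=1 J1 → L=9 J1=8 J2=2
PS@6,8 dof=2 J2 → L=9 J1=8 J2=3
M=3(L−1)−2J1−J2=3·8−2·8−3=5

M = 5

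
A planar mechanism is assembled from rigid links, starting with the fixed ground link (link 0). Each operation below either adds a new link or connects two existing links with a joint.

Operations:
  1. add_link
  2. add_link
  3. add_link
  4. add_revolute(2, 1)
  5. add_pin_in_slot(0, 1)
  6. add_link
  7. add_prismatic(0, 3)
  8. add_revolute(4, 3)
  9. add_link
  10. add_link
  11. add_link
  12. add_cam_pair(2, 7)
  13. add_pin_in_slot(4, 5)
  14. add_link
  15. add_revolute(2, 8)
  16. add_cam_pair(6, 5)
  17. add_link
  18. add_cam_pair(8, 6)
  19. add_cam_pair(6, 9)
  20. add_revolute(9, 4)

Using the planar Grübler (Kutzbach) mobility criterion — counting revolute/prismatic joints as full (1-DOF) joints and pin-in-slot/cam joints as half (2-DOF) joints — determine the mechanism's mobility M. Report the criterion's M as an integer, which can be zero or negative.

M = 11

(L,J1,J2)=(1,0,0); link0 fixed
link1: (2,0,0)
link2: (3,0,0)
link3: (4,0,0)
R 2-1 [J1]: (4,1,0)
PS 0-1 [J2]: (4,1,1)
link4: (5,1,1)
P 0-3 [J1]: (5,2,1)
R 4-3 [J1]: (5,3,1)
link5: (6,3,1)
link6: (7,3,1)
link7: (8,3,1)
C 2-7 [J2]: (8,3,2)
PS 4-5 [J2]: (8,3,3)
link8: (9,3,3)
R 2-8 [J1]: (9,4,3)
C 6-5 [J2]: (9,4,4)
link9: (10,4,4)
C 8-6 [J2]: (10,4,5)
C 6-9 [J2]: (10,4,6)
R 9-4 [J1]: (10,5,6)
Grübler: 3·9 − 2·5 − 6 = 11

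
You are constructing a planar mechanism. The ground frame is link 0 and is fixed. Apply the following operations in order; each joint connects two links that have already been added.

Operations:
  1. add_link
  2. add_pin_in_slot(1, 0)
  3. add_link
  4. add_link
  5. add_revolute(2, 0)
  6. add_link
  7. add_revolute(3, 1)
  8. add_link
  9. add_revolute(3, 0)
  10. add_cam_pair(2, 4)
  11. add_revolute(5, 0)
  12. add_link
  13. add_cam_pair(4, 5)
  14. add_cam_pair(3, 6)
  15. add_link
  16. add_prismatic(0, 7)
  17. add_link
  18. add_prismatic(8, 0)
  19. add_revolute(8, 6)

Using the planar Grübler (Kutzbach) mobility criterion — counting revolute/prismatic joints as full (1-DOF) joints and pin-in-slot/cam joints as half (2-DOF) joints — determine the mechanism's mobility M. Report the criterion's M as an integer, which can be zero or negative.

M = 6

ground; <1,0,0>
#1 <2,0,0>
PS:1↔0 J2 <2,0,1>
#2 <3,0,1>
#3 <4,0,1>
R:2↔0 J1 <4,1,1>
#4 <5,1,1>
R:3↔1 J1 <5,2,1>
#5 <6,2,1>
R:3↔0 J1 <6,3,1>
C:2↔4 J2 <6,3,2>
R:5↔0 J1 <6,4,2>
#6 <7,4,2>
C:4↔5 J2 <7,4,3>
C:3↔6 J2 <7,4,4>
#7 <8,4,4>
P:0↔7 J1 <8,5,4>
#8 <9,5,4>
P:8↔0 J1 <9,6,4>
R:8↔6 J1 <9,7,4>
3×8 − 2×7 − 1×4 = 6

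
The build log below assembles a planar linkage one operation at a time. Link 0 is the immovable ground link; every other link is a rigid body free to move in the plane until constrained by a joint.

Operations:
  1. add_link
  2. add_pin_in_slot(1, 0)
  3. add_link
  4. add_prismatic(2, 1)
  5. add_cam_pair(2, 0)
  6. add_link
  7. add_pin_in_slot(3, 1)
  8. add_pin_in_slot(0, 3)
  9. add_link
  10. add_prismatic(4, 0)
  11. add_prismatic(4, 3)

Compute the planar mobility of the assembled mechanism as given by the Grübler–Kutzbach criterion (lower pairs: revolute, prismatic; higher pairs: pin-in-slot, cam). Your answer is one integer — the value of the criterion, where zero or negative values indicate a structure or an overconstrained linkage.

[1;0;0] (link 0 is ground)
L+ [2;0;0]
PS(1,0)∈J2 [2;0;1]
L+ [3;0;1]
P(2,1)∈J1 [3;1;1]
C(2,0)∈J2 [3;1;2]
L+ [4;1;2]
PS(3,1)∈J2 [4;1;3]
PS(0,3)∈J2 [4;1;4]
L+ [5;1;4]
P(4,0)∈J1 [5;2;4]
P(4,3)∈J1 [5;3;4]
mobility = 12 − 6 − 4 = 2

M = 2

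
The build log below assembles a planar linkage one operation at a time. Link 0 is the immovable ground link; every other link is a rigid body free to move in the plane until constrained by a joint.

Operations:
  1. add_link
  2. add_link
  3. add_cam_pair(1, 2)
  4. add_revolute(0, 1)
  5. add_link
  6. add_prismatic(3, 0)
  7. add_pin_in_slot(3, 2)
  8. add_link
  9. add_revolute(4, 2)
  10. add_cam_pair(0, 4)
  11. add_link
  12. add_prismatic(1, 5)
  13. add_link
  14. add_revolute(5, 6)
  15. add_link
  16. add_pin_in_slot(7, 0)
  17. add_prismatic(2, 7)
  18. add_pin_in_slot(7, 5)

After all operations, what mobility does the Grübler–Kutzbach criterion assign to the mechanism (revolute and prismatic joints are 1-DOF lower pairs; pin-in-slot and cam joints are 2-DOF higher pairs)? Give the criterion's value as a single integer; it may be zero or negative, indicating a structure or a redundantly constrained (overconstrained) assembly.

ground; <1,0,0>
#1 <2,0,0>
#2 <3,0,0>
C:1↔2 J2 <3,0,1>
R:0↔1 J1 <3,1,1>
#3 <4,1,1>
P:3↔0 J1 <4,2,1>
PS:3↔2 J2 <4,2,2>
#4 <5,2,2>
R:4↔2 J1 <5,3,2>
C:0↔4 J2 <5,3,3>
#5 <6,3,3>
P:1↔5 J1 <6,4,3>
#6 <7,4,3>
R:5↔6 J1 <7,5,3>
#7 <8,5,3>
PS:7↔0 J2 <8,5,4>
P:2↔7 J1 <8,6,4>
PS:7↔5 J2 <8,6,5>
3×7 − 2×6 − 1×5 = 4

M = 4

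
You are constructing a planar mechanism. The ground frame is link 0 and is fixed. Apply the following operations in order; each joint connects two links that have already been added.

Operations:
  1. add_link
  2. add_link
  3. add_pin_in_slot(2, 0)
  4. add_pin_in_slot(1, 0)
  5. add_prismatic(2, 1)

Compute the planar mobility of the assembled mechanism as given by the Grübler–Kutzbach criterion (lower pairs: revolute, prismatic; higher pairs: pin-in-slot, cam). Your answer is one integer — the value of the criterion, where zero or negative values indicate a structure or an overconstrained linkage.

link 0 = ground. State L|J1|J2 = 1|0|0
+link1  2|0|0
+link2  3|0|0
PS(2,0) f=2→J2  3|0|1
PS(1,0) f=2→J2  3|0|2
P(2,1) f=1→J1  3|1|2
M = 3(3−1)−2·1−2 = 6−2−2 = 2

M = 2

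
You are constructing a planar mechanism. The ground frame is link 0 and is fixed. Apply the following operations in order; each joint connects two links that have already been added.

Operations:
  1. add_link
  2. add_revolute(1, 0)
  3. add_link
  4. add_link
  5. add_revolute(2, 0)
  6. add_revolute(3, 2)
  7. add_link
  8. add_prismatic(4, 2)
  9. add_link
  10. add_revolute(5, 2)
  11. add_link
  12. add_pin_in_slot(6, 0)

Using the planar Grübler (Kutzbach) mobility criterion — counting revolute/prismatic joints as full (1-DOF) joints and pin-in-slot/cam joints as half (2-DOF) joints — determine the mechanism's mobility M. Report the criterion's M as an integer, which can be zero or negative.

M = 7

[1;0;0] (link 0 is ground)
L+ [2;0;0]
R(1,0)∈J1 [2;1;0]
L+ [3;1;0]
L+ [4;1;0]
R(2,0)∈J1 [4;2;0]
R(3,2)∈J1 [4;3;0]
L+ [5;3;0]
P(4,2)∈J1 [5;4;0]
L+ [6;4;0]
R(5,2)∈J1 [6;5;0]
L+ [7;5;0]
PS(6,0)∈J2 [7;5;1]
mobility = 18 − 10 − 1 = 7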